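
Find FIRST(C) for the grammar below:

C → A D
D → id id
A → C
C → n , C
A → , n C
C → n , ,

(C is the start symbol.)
{ ',', 'n' }

To compute FIRST(C), examine every production with C on the left-hand side, reading each right-hand side left to right until a non-nullable symbol is reached.

FIRST sets of the other non-terminals involved (by the same procedure, iterated to a fixed point):
  FIRST(A) = { ',', 'n' }

From C → A D:
  - A is a non-terminal: add FIRST(A) \ {ε} = { ',', 'n' }
    A is not nullable, so stop
From C → n , C:
  - n is a terminal: add 'n' and stop
From C → n , ,:
  - n is a terminal: add 'n' and stop

Collecting: FIRST(C) = { ',', 'n' }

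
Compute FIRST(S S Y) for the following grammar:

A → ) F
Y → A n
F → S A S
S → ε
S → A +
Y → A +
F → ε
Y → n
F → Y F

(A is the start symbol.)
{ ')', 'n' }

FIRST sets of the non-terminals involved (from the grammar, by fixed-point iteration):
  FIRST(S) = { ')', ε }
  FIRST(Y) = { ')', 'n' }

To compute FIRST(S S Y), process the symbols left to right:
Symbol S is a non-terminal. Add FIRST(S) \ {ε} = { ')' }
S is nullable (ε ∈ FIRST(S)), continue to the next symbol.
Symbol S is a non-terminal. Add FIRST(S) \ {ε} = { ')' }
S is nullable (ε ∈ FIRST(S)), continue to the next symbol.
Symbol Y is a non-terminal. Add FIRST(Y) \ {ε} = { ')', 'n' }
Y is not nullable (ε ∉ FIRST(Y)), so stop here.
FIRST(S S Y) = { ')', 'n' }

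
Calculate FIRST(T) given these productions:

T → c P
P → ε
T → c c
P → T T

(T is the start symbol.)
To compute FIRST(T), examine every production with T on the left-hand side, reading each right-hand side left to right until a non-nullable symbol is reached.

From T → c P:
  - c is a terminal: add 'c' and stop
From T → c c:
  - c is a terminal: add 'c' and stop

Collecting: FIRST(T) = { 'c' }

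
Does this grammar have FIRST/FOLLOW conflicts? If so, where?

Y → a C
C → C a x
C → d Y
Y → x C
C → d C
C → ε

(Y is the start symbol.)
Nullable non-terminals: C.
FIRST sets used below: FIRST(C) = { 'a', 'd', ε }

C: nullable alternative(s) C → ε; FOLLOW(C) = { $, 'a' }
  C → C a x: FIRST \ {ε} = { 'a', 'd' } — overlaps FOLLOW(C) on { 'a' }: CONFLICT
  C → d Y: FIRST \ {ε} = { 'd' } — disjoint from FOLLOW(C)
  C → d C: FIRST \ {ε} = { 'd' } — disjoint from FOLLOW(C)
  C → ε: FIRST \ {ε} = { } — this is the only nullable alternative, skip

Y has no nullable alternative, so no FIRST/FOLLOW check is needed there.

So the grammar has 1 FIRST/FOLLOW conflict (marked CONFLICT above).

Answer: Yes. C → C a x with FOLLOW(C) on { 'a' }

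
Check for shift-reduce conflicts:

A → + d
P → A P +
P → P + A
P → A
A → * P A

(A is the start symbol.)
A shift-reduce conflict occurs when an LR(0) state has both:
  - a complete (reduce) item [A → α .] (dot at the end), and
  - a shift item [B → β . c γ] (dot before a terminal).

Augment with A' → A and build the canonical LR(0) collection (I0 = CLOSURE({[A' → . A]}), then GOTO on every symbol after a dot until no new states appear). It has 12 states:
  I0: { [A → . * P A], [A → . + d], [A' → . A] }  — shift
  I1: { [A → * . P A], [A → . * P A], [A → . + d], [P → . A P +], [P → . A], [P → . P + A] }  — shift
  I2: { [A → + . d] }  — shift
  I3: { [A' → A .] }  — accept
  I4: { [A → + d .] }  — reduce
  I5: { [A → . * P A], [A → . + d], [P → . A P +], [P → . A], [P → . P + A], [P → A . P +], [P → A .] }  — shift, reduce
  I6: { [A → * P . A], [A → . * P A], [A → . + d], [P → P . + A] }  — shift
  I7: { [A → + . d], [A → . * P A], [A → . + d], [P → P + . A] }  — shift
  I8: { [A → * P A .] }  — reduce
  I9: { [P → P + A .] }  — reduce
  I10: { [P → A P . +], [P → P . + A] }  — shift
  I11: { [A → . * P A], [A → . + d], [P → A P + .], [P → P + . A] }  — shift, reduce

I5 contains reduce item [P → A .] and shift items [A → . * P A], [A → . + d] — shift-reduce conflict.
I11 contains reduce item [P → A P + .] and shift items [A → . * P A], [A → . + d] — shift-reduce conflict.

Answer: Yes — I5: [P → A .] vs [A → . * P A]; I11: [P → A P + .] vs [A → . * P A]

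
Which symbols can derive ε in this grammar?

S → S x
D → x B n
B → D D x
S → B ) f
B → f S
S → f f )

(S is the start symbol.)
A non-terminal is nullable if it can derive ε (the empty string): either it has an ε-production, or it has a production whose right-hand side consists entirely of nullable non-terminals.

There are no ε-productions, so no non-terminal can derive ε.
No non-terminals are nullable.

Answer: None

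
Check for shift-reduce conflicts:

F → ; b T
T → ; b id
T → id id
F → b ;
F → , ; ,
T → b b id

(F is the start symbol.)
A shift-reduce conflict occurs when an LR(0) state has both:
  - a complete (reduce) item [A → α .] (dot at the end), and
  - a shift item [B → β . c γ] (dot before a terminal).

Augment with F' → F and build the canonical LR(0) collection (I0 = CLOSURE({[F' → . F]}), then GOTO on every symbol after a dot until no new states appear). It has 18 states:
  I0: { [F → . , ; ,], [F → . ; b T], [F → . b ;], [F' → . F] }  — shift
  I1: { [F → , . ; ,] }  — shift
  I2: { [F → ; . b T] }  — shift
  I3: { [F' → F .] }  — accept
  I4: { [F → b . ;] }  — shift
  I5: { [F → b ; .] }  — reduce
  I6: { [F → ; b . T], [T → . ; b id], [T → . b b id], [T → . id id] }  — shift
  I7: { [T → ; . b id] }  — shift
  I8: { [F → ; b T .] }  — reduce
  I9: { [T → b . b id] }  — shift
  I10: { [T → id . id] }  — shift
  I11: { [T → id id .] }  — reduce
  I12: { [T → b b . id] }  — shift
  I13: { [T → b b id .] }  — reduce
  I14: { [T → ; b . id] }  — shift
  I15: { [T → ; b id .] }  — reduce
  I16: { [F → , ; . ,] }  — shift
  I17: { [F → , ; , .] }  — reduce

No state contains both a complete item and a shift item.

Answer: No shift-reduce conflicts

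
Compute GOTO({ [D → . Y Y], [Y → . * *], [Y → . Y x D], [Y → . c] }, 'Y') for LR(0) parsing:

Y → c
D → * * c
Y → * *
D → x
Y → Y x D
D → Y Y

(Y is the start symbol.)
{ [D → Y . Y], [Y → . * *], [Y → . Y x D], [Y → . c], [Y → Y . x D] }

GOTO(I, 'Y') = CLOSURE({ [A → αX.β] : [A → α.Xβ] ∈ I, X = 'Y' })

Items with dot before 'Y', with the dot advanced:
  [D → . Y Y] → [D → Y . Y]
  [Y → . Y x D] → [Y → Y . x D]
Closure of the advanced items:
  [D → Y . Y] has the dot before Y: add [Y → . c], [Y → . * *], [Y → . Y x D]

GOTO = { [D → Y . Y], [Y → . * *], [Y → . Y x D], [Y → . c], [Y → Y . x D] }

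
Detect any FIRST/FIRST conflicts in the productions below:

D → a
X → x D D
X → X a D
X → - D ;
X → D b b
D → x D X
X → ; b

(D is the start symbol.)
Yes. X → x D D / X → X a D on { 'x' }; X → x D D / X → D b b on { 'x' }; X → X a D / X → '-' D ';' on { '-' }; X → X a D / X → D b b on { 'a', 'x' }; X → X a D / X → ';' b on { ';' }

A FIRST/FIRST conflict occurs when two productions N → α and N → β for the same non-terminal have FIRST(α) ∩ FIRST(β) ≠ ∅ (with ε ∈ FIRST of a nullable right-hand side, so two nullable alternatives also conflict).

FIRST sets of the non-terminals at (or reachable through a nullable prefix from) the front of some alternative:
  FIRST(X) = { '-', ';', 'a', 'x' }
  FIRST(D) = { 'a', 'x' }

Productions for D:
  D → a: FIRST = { 'a' }
  D → x D X: FIRST = { 'x' }
Productions for X:
  X → x D D: FIRST = { 'x' }
  X → X a D: FIRST = { '-', ';', 'a', 'x' }
  X → - D ;: FIRST = { '-' }
  X → D b b: FIRST = { 'a', 'x' }
  X → ; b: FIRST = { ';' }

Conflict for X: X → x D D and X → X a D
  Overlap: { 'x' }
Conflict for X: X → x D D and X → D b b
  Overlap: { 'x' }
Conflict for X: X → X a D and X → - D ;
  Overlap: { '-' }
Conflict for X: X → X a D and X → D b b
  Overlap: { 'a', 'x' }
Conflict for X: X → X a D and X → ; b
  Overlap: { ';' }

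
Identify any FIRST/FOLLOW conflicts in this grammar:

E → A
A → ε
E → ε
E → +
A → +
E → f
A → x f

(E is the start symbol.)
No FIRST/FOLLOW conflicts.

Nullable non-terminals: A, E.
FIRST sets used below: FIRST(A) = { '+', 'x', ε }

A: nullable alternative(s) A → ε; FOLLOW(A) = { $ }
  A → ε: FIRST \ {ε} = { } — this is the only nullable alternative, skip
  A → +: FIRST \ {ε} = { '+' } — disjoint from FOLLOW(A)
  A → x f: FIRST \ {ε} = { 'x' } — disjoint from FOLLOW(A)

E: nullable alternative(s) E → A, E → ε; FOLLOW(E) = { $ }
  E → A: FIRST \ {ε} = { '+', 'x' } — disjoint from FOLLOW(E)
  E → ε: FIRST \ {ε} = { } — disjoint from FOLLOW(E)
  E → +: FIRST \ {ε} = { '+' } — disjoint from FOLLOW(E)
  E → f: FIRST \ {ε} = { 'f' } — disjoint from FOLLOW(E)

No FIRST/FOLLOW conflicts found.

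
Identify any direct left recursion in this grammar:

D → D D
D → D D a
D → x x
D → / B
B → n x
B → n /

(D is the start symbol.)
Yes, D is left-recursive

Direct left recursion occurs when N → N α for some non-terminal N (the right-hand side begins with the left-hand side itself).

D → D D: LEFT RECURSIVE (starts with D)
D → D D a: LEFT RECURSIVE (starts with D)
D → x x: starts with x
D → / B: starts with '/'
B → n x: starts with n
B → n /: starts with n

The grammar has direct left recursion on: D.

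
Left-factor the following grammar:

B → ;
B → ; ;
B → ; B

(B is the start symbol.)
B → ; B'
B' → ε
B' → ;
B' → B

Left-factoring transforms A → αβ₁ | αβ₂ into A → αA' and A' → β₁ | β₂
(α is the longest common prefix among the alternatives). Repeat until
no nonterminal has two alternatives with a common prefix.

Round 1: B has alternatives sharing prefix ';'. Introduce B': B → ; B'
  Add: B' → ε
  Add: B' → ;
  Add: B' → B

No remaining common prefixes — done.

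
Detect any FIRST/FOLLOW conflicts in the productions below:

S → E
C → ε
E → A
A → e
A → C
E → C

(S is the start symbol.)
A FIRST/FOLLOW conflict occurs when a non-terminal N has a nullable alternative N → β (β ⇒* ε) and another alternative N → α with FIRST(α) ∩ FOLLOW(N) ≠ ∅: on such a lookahead the parser cannot decide between expanding α and letting N vanish via β.

Nullable non-terminals: A, C, E, S.
FIRST sets used below: FIRST(C) = { ε }, FIRST(A) = { 'e', ε }

A: nullable alternative(s) A → C; FOLLOW(A) = { $ }
  A → e: FIRST \ {ε} = { 'e' } — disjoint from FOLLOW(A)
  A → C: FIRST \ {ε} = { } — this is the only nullable alternative, skip
C has a nullable alternative but only one production, so nothing to check.

E: nullable alternative(s) E → A, E → C; FOLLOW(E) = { $ }
  E → A: FIRST \ {ε} = { 'e' } — disjoint from FOLLOW(E)
  E → C: FIRST \ {ε} = { } — disjoint from FOLLOW(E)
S has a nullable alternative but only one production, so nothing to check.

No FIRST/FOLLOW conflicts found.

Answer: No FIRST/FOLLOW conflicts.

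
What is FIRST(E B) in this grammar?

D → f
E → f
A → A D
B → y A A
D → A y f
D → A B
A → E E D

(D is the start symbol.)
{ 'f' }

FIRST sets of the non-terminals involved (from the grammar, by fixed-point iteration):
  FIRST(E) = { 'f' }

To compute FIRST(E B), process the symbols left to right:
Symbol E is a non-terminal. Add FIRST(E) \ {ε} = { 'f' }
E is not nullable (ε ∉ FIRST(E)), so stop here.
FIRST(E B) = { 'f' }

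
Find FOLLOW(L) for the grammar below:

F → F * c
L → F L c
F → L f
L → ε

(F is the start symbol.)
{ 'c', 'f' }

In L → F L c: L is followed by c, add FIRST(c) \ {ε} = { 'c' }
In F → L f: L is followed by f, add FIRST(f) \ {ε} = { 'f' }

Taking the union: FOLLOW(L) = { 'c', 'f' }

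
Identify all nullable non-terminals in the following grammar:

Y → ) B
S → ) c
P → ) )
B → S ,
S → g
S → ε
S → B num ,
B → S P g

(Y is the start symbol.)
{ 'S' }

ε-productions: S → ε
So S is immediately nullable.
No further non-terminal can be added: every production for the remaining non-terminals contains a terminal or a non-nullable non-terminal.
Nullable = { 'S' }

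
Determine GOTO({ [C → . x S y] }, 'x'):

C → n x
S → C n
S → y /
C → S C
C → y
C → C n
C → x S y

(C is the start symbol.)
{ [C → . C n], [C → . S C], [C → . n x], [C → . x S y], [C → . y], [C → x . S y], [S → . C n], [S → . y /] }

GOTO(I, 'x') = CLOSURE({ [A → αX.β] : [A → α.Xβ] ∈ I, X = 'x' })

Items with dot before 'x', with the dot advanced:
  [C → . x S y] → [C → x . S y]
Closure of the advanced items:
  [C → x . S y] has the dot before S: add [S → . C n], [S → . y /]
  [S → . C n] has the dot before C: add [C → . n x], [C → . S C], [C → . y], [C → . C n], [C → . x S y]

GOTO = { [C → . C n], [C → . S C], [C → . n x], [C → . x S y], [C → . y], [C → x . S y], [S → . C n], [S → . y /] }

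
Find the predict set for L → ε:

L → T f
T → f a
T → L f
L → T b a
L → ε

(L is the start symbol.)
{ $, 'f' }

PREDICT(L → ε) = (FIRST(RHS) \ {ε}) ∪ (FOLLOW(L) if ε ∈ FIRST(RHS), i.e. RHS ⇒* ε)
The right-hand side is ε (FIRST(ε) = { ε }), so the predict set is FOLLOW(L) = { $, 'f' }
PREDICT(L → ε) = { $, 'f' }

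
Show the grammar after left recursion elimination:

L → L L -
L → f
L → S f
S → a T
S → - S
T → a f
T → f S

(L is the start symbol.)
L → f L'
L → S f L'
L' → L - L'
L' → ε
S → a T
S → - S
T → a f
T → f S

L is directly left-recursive. The standard transformation for
  A → A α₁ | ... | A α_m | β₁ | ... | β_n
is
  A  → β₁ A' | ... | β_n A'
  A' → α₁ A' | ... | α_m A' | ε

L → f becomes L → f L'
L → S f becomes L → S f L'
L → L L - becomes L' → L - L'
Add L' → ε

Productions for other non-terminals are unchanged:
  S → a T
  S → - S
  T → a f
  T → f S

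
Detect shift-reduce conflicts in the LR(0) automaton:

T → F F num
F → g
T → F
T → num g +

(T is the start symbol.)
Augment with T' → T and build the canonical LR(0) collection (I0 = CLOSURE({[T' → . T]}), then GOTO on every symbol after a dot until no new states appear). It has 9 states:
  I0: { [F → . g], [T → . F F num], [T → . F], [T → . num g +], [T' → . T] }  — shift
  I1: { [F → . g], [T → F . F num], [T → F .] }  — shift, reduce
  I2: { [T' → T .] }  — accept
  I3: { [F → g .] }  — reduce
  I4: { [T → num . g +] }  — shift
  I5: { [T → num g . +] }  — shift
  I6: { [T → num g + .] }  — reduce
  I7: { [T → F F . num] }  — shift
  I8: { [T → F F num .] }  — reduce

I1 contains reduce item [T → F .] and shift item [F → . g] — shift-reduce conflict.

Answer: Yes — I1: [T → F .] vs [F → . g]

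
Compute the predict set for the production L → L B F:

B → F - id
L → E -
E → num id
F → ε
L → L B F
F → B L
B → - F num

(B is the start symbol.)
{ 'num' }

PREDICT(L → L B F) = (FIRST(RHS) \ {ε}) ∪ (FOLLOW(L) if ε ∈ FIRST(RHS), i.e. RHS ⇒* ε)
FIRST(L) = { 'num' }
FIRST(L B F) = { 'num' }
ε ∉ FIRST(L B F), so FOLLOW(L) is not added.
PREDICT(L → L B F) = { 'num' }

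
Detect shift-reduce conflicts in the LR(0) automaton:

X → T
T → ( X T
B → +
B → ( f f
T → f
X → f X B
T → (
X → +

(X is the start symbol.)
Yes — I1: [T → ( .] vs [T → . (]; I5: [T → f .] vs [T → . (]

A shift-reduce conflict occurs when an LR(0) state has both:
  - a complete (reduce) item [A → α .] (dot at the end), and
  - a shift item [B → β . c γ] (dot before a terminal).

Augment with X' → X and build the canonical LR(0) collection (I0 = CLOSURE({[X' → . X]}), then GOTO on every symbol after a dot until no new states appear). It has 15 states:
  I0: { [T → . ( X T], [T → . (], [T → . f], [X → . +], [X → . T], [X → . f X B], [X' → . X] }  — shift
  I1: { [T → ( . X T], [T → ( .], [T → . ( X T], [T → . (], [T → . f], [X → . +], [X → . T], [X → . f X B] }  — shift, reduce
  I2: { [X → + .] }  — reduce
  I3: { [X → T .] }  — reduce
  I4: { [X' → X .] }  — accept
  I5: { [T → . ( X T], [T → . (], [T → . f], [T → f .], [X → . +], [X → . T], [X → . f X B], [X → f . X B] }  — shift, reduce
  I6: { [B → . ( f f], [B → . +], [X → f X . B] }  — shift
  I7: { [B → ( . f f] }  — shift
  I8: { [B → + .] }  — reduce
  I9: { [X → f X B .] }  — reduce
  I10: { [B → ( f . f] }  — shift
  I11: { [B → ( f f .] }  — reduce
  I12: { [T → ( X . T], [T → . ( X T], [T → . (], [T → . f] }  — shift
  I13: { [T → ( X T .] }  — reduce
  I14: { [T → f .] }  — reduce

I1 contains reduce item [T → ( .] and shift items [T → . (], [T → . ( X T], [T → . f], [X → . +], [X → . f X B] — shift-reduce conflict.
I5 contains reduce item [T → f .] and shift items [T → . (], [T → . ( X T], [T → . f], [X → . +], [X → . f X B] — shift-reduce conflict.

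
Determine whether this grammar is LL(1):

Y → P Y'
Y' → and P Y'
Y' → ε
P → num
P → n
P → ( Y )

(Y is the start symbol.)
Yes, the grammar is LL(1).

A grammar is LL(1) if for each non-terminal N with multiple productions, the predict sets of those productions are pairwise disjoint, where PREDICT(N → α) = (FIRST(α) \ {ε}) ∪ (FOLLOW(N) if α ⇒* ε).

Relevant sets:
  FOLLOW(Y') = { $, ')' }

For Y':
  PREDICT(Y' → and P Y') = { 'and' }
  PREDICT(Y' → ε) = { $, ')' }
For P:
  PREDICT(P → num) = { 'num' }
  PREDICT(P → n) = { 'n' }
  PREDICT(P → '(' Y ')') = { '(' }
Y has a single production, so nothing to check there.

All predict sets are disjoint. The grammar IS LL(1).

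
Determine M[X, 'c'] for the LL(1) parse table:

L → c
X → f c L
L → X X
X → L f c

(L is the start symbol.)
X → L f c

To find M[X, 'c'], we find productions for X where 'c' is in the predict set (PREDICT(N → α) = (FIRST(α) \ {ε}) ∪ (FOLLOW(N) if α ⇒* ε)).

Relevant sets:
  FIRST(L) = { 'c', 'f' }

X → f c L: PREDICT = { 'f' }
X → L f c: PREDICT = { 'c', 'f' }
  'c' is in predict set, so this production goes in M[X, 'c']

M[X, 'c'] = X → L f c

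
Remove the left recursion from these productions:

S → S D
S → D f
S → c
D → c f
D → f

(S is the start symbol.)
S → D f S'
S → c S'
S' → D S'
S' → ε
D → c f
D → f

S is directly left-recursive. The standard transformation for
  A → A α₁ | ... | A α_m | β₁ | ... | β_n
is
  A  → β₁ A' | ... | β_n A'
  A' → α₁ A' | ... | α_m A' | ε

S → D f becomes S → D f S'
S → c becomes S → c S'
S → S D becomes S' → D S'
Add S' → ε

Productions for other non-terminals are unchanged:
  D → c f
  D → f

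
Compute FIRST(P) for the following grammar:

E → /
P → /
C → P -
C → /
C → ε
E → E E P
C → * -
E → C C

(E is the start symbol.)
{ '/' }

From P → /:
  - '/' is a terminal: add '/' and stop

Collecting: FIRST(P) = { '/' }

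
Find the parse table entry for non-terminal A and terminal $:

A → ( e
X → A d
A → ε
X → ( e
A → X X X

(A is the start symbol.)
A → ε

To find M[A, $], we find productions for A where $ is in the predict set (PREDICT(N → α) = (FIRST(α) \ {ε}) ∪ (FOLLOW(N) if α ⇒* ε)).

Relevant sets:
  FIRST(X) = { '(', 'd' }
  FOLLOW(A) = { $, 'd' }

A → ( e: PREDICT = { '(' }
A → ε: PREDICT = { $, 'd' }
  $ is in predict set, so this production goes in M[A, $]
A → X X X: PREDICT = { '(', 'd' }

M[A, $] = A → ε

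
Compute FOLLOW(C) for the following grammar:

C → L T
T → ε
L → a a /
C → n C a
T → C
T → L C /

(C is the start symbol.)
{ $, '/', 'a' }

To compute FOLLOW(C), find every occurrence of C on a right-hand side N → α C β: add FIRST(β) \ {ε}, and if β is empty or nullable also add FOLLOW(N). Iterate to a fixed point.

C is the start symbol, so $ ∈ FOLLOW(C).
In C → n C a: C is followed by a, add FIRST(a) \ {ε} = { 'a' }
In T → C: C is at the end, add FOLLOW(T)
In T → L C /: C is followed by '/', add FIRST('/') \ {ε} = { '/' }

The FOLLOW sets referred to above (computed the same way, to a fixed point):
  FOLLOW(T) = { $, '/', 'a' }

Taking the union: FOLLOW(C) = { $, '/', 'a' }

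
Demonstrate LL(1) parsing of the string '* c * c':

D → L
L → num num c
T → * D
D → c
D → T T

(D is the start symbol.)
LL(1) parsing maintains a stack (initially the start symbol over $) and the input. At each step: if the stack top is a terminal, match it against the current input token; if it is a non-terminal N, replace it with the RHS of M[N, lookahead] (the unique production whose predict set contains the lookahead).

Stack is shown with the top on the left.

Stack    Input      Action
--------------------------
D $      * c * c $  output D → T T
T T $    * c * c $  output T → * D
* D T $  * c * c $  match '*'
D T $    c * c $    output D → c
c T $    c * c $    match 'c'
T $      * c $      output T → * D
* D $    * c $      match '*'
D $      c $        output D → c
c $      c $        match 'c'
$        $          accept

The string is accepted.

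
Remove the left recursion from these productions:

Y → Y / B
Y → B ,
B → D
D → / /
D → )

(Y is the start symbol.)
Y is directly left-recursive. The standard transformation for
  A → A α₁ | ... | A α_m | β₁ | ... | β_n
is
  A  → β₁ A' | ... | β_n A'
  A' → α₁ A' | ... | α_m A' | ε

Y → B , becomes Y → B , Y'
Y → Y / B becomes Y' → / B Y'
Add Y' → ε

Productions for other non-terminals are unchanged:
  B → D
  D → / /
  D → )

Resulting grammar:
Y → B , Y'
Y' → / B Y'
Y' → ε
B → D
D → / /
D → )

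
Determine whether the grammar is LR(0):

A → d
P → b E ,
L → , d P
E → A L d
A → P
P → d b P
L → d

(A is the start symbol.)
A grammar is LR(0) if no state in the canonical LR(0) collection has:
  - both a shift item (dot before a terminal) and a complete item (shift-reduce conflict), or
  - two or more complete items (reduce-reduce conflict; the accept item [A' → A .] counts as a complete item here).

Augment with A' → A and build the canonical LR(0) collection (I0 = CLOSURE({[A' → . A]}), then GOTO on every symbol after a dot until no new states appear). It has 17 states:
  I0: { [A → . P], [A → . d], [A' → . A], [P → . b E ,], [P → . d b P] }  — shift
  I1: { [A' → A .] }  — accept
  I2: { [A → P .] }  — reduce
  I3: { [A → . P], [A → . d], [E → . A L d], [P → . b E ,], [P → . d b P], [P → b . E ,] }  — shift
  I4: { [A → d .], [P → d . b P] }  — shift, reduce
  I5: { [P → . b E ,], [P → . d b P], [P → d b . P] }  — shift
  I6: { [P → d b P .] }  — reduce
  I7: { [P → d . b P] }  — shift
  I8: { [E → A . L d], [L → . , d P], [L → . d] }  — shift
  I9: { [P → b E . ,] }  — shift
  I10: { [P → b E , .] }  — reduce
  I11: { [L → , . d P] }  — shift
  I12: { [E → A L . d] }  — shift
  I13: { [L → d .] }  — reduce
  I14: { [E → A L d .] }  — reduce
  I15: { [L → , d . P], [P → . b E ,], [P → . d b P] }  — shift
  I16: { [L → , d P .] }  — reduce

Conflict in state I4:
  Shift-reduce conflict between [A → d .] and [P → d . b P]
So the grammar is NOT LR(0).

Answer: No. Shift-reduce conflict between [A → d .] and [P → d . b P]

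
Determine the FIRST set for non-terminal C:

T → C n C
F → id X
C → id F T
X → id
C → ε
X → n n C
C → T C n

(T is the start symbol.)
To compute FIRST(C), examine every production with C on the left-hand side, reading each right-hand side left to right until a non-nullable symbol is reached.

FIRST sets of the other non-terminals involved (by the same procedure, iterated to a fixed point):
  FIRST(T) = { 'id', 'n' }

From C → id F T:
  - id is a terminal: add 'id' and stop
From C → ε:
  - ε-production, so ε ∈ FIRST(C)
From C → T C n:
  - T is a non-terminal: add FIRST(T) \ {ε} = { 'id', 'n' }
    T is not nullable, so stop

Collecting: FIRST(C) = { 'id', 'n', ε }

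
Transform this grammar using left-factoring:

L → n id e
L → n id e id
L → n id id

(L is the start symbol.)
Left-factoring transforms A → αβ₁ | αβ₂ into A → αA' and A' → β₁ | β₂
(α is the longest common prefix among the alternatives). Repeat until
no nonterminal has two alternatives with a common prefix.

Round 1: L has alternatives sharing prefix 'n id'. Introduce L': L → n id L'
  Add: L' → e
  Add: L' → e id
  Add: L' → id

Round 2: L' has alternatives sharing prefix 'e'. Introduce L'': L' → e L''
  Add: L'' → ε
  Add: L'' → id

No remaining common prefixes — done.

Resulting grammar:
L → n id L'
L' → e L''
L'' → ε
L'' → id
L' → id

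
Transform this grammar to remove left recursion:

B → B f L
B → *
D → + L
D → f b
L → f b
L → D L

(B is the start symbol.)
B → * B'
B' → f L B'
B' → ε
D → + L
D → f b
L → f b
L → D L

B is directly left-recursive. The standard transformation for
  A → A α₁ | ... | A α_m | β₁ | ... | β_n
is
  A  → β₁ A' | ... | β_n A'
  A' → α₁ A' | ... | α_m A' | ε

B → * becomes B → * B'
B → B f L becomes B' → f L B'
Add B' → ε

Productions for other non-terminals are unchanged:
  D → + L
  D → f b
  L → f b
  L → D L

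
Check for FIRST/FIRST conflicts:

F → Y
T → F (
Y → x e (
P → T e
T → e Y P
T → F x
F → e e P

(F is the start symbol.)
Yes. T → F '(' / T → e Y P on { 'e' }; T → F '(' / T → F x on { 'e', 'x' }; T → e Y P / T → F x on { 'e' }

FIRST sets of the non-terminals at (or reachable through a nullable prefix from) the front of some alternative:
  FIRST(Y) = { 'x' }
  FIRST(F) = { 'e', 'x' }

Productions for F:
  F → Y: FIRST = { 'x' }
  F → e e P: FIRST = { 'e' }
Productions for T:
  T → F (: FIRST = { 'e', 'x' }
  T → e Y P: FIRST = { 'e' }
  T → F x: FIRST = { 'e', 'x' }
Y, P have only one production, so no FIRST/FIRST conflict is possible there.

Conflict for T: T → F ( and T → e Y P
  Overlap: { 'e' }
Conflict for T: T → F ( and T → F x
  Overlap: { 'e', 'x' }
Conflict for T: T → e Y P and T → F x
  Overlap: { 'e' }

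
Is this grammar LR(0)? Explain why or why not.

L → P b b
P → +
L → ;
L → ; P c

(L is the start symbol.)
No. Shift-reduce conflict between [L → ; .] and [P → . +]

A grammar is LR(0) if no state in the canonical LR(0) collection has:
  - both a shift item (dot before a terminal) and a complete item (shift-reduce conflict), or
  - two or more complete items (reduce-reduce conflict; the accept item [L' → L .] counts as a complete item here).

Augment with L' → L and build the canonical LR(0) collection (I0 = CLOSURE({[L' → . L]}), then GOTO on every symbol after a dot until no new states appear). It has 9 states:
  I0: { [L → . ; P c], [L → . ;], [L → . P b b], [L' → . L], [P → . +] }  — shift
  I1: { [P → + .] }  — reduce
  I2: { [L → ; . P c], [L → ; .], [P → . +] }  — shift, reduce
  I3: { [L' → L .] }  — accept
  I4: { [L → P . b b] }  — shift
  I5: { [L → P b . b] }  — shift
  I6: { [L → P b b .] }  — reduce
  I7: { [L → ; P . c] }  — shift
  I8: { [L → ; P c .] }  — reduce

Conflict in state I2:
  Shift-reduce conflict between [L → ; .] and [P → . +]
So the grammar is NOT LR(0).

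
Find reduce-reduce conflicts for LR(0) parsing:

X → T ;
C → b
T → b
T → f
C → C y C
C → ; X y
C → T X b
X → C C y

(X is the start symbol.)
Augment with X' → X and build the canonical LR(0) collection (I0 = CLOSURE({[X' → . X]}), then GOTO on every symbol after a dot until no new states appear). It has 17 states:
  I0: { [C → . ; X y], [C → . C y C], [C → . T X b], [C → . b], [T → . b], [T → . f], [X → . C C y], [X → . T ;], [X' → . X] }  — shift
  I1: { [C → . ; X y], [C → . C y C], [C → . T X b], [C → . b], [C → ; . X y], [T → . b], [T → . f], [X → . C C y], [X → . T ;] }  — shift
  I2: { [C → . ; X y], [C → . C y C], [C → . T X b], [C → . b], [C → C . y C], [T → . b], [T → . f], [X → C . C y] }  — shift
  I3: { [C → . ; X y], [C → . C y C], [C → . T X b], [C → . b], [C → T . X b], [T → . b], [T → . f], [X → . C C y], [X → . T ;], [X → T . ;] }  — shift
  I4: { [X' → X .] }  — accept
  I5: { [C → b .], [T → b .] }  — 2 reduces
  I6: { [T → f .] }  — reduce
  I7: { [C → . ; X y], [C → . C y C], [C → . T X b], [C → . b], [C → ; . X y], [T → . b], [T → . f], [X → . C C y], [X → . T ;], [X → T ; .] }  — shift, reduce
  I8: { [C → T X . b] }  — shift
  I9: { [C → T X b .] }  — reduce
  I10: { [C → ; X . y] }  — shift
  I11: { [C → ; X y .] }  — reduce
  I12: { [C → C . y C], [X → C C . y] }  — shift
  I13: { [C → . ; X y], [C → . C y C], [C → . T X b], [C → . b], [C → T . X b], [T → . b], [T → . f], [X → . C C y], [X → . T ;] }  — shift
  I14: { [C → . ; X y], [C → . C y C], [C → . T X b], [C → . b], [C → C y . C], [T → . b], [T → . f] }  — shift
  I15: { [C → C . y C], [C → C y C .] }  — shift, reduce
  I16: { [C → . ; X y], [C → . C y C], [C → . T X b], [C → . b], [C → C y . C], [T → . b], [T → . f], [X → C C y .] }  — shift, reduce

I5 contains complete items [C → b .], [T → b .] — reduce-reduce conflict.

Answer: Yes — I5: [C → b .] vs [T → b .]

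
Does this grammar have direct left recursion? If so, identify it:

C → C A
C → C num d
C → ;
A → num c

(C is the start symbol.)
Yes, C is left-recursive

Direct left recursion occurs when N → N α for some non-terminal N (the right-hand side begins with the left-hand side itself).

C → C A: LEFT RECURSIVE (starts with C)
C → C num d: LEFT RECURSIVE (starts with C)
C → ;: starts with ';'
A → num c: starts with num

The grammar has direct left recursion on: C.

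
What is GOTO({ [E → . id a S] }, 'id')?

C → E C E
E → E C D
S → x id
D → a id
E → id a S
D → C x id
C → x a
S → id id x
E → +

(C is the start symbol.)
GOTO(I, 'id') = CLOSURE({ [A → αX.β] : [A → α.Xβ] ∈ I, X = 'id' })

Items with dot before 'id', with the dot advanced:
  [E → . id a S] → [E → id . a S]
Closure adds nothing (no advanced item has the dot before a non-terminal).

GOTO = { [E → id . a S] }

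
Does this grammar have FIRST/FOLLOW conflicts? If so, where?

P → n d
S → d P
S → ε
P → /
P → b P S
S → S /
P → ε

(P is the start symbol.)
Yes. P → '/' with FOLLOW(P) on { '/' }; S → d P with FOLLOW(S) on { 'd' }; S → S '/' with FOLLOW(S) on { '/', 'd' }

Nullable non-terminals: P, S.
FIRST sets used below: FIRST(S) = { '/', 'd', ε }

P: nullable alternative(s) P → ε; FOLLOW(P) = { $, '/', 'd' }
  P → n d: FIRST \ {ε} = { 'n' } — disjoint from FOLLOW(P)
  P → /: FIRST \ {ε} = { '/' } — overlaps FOLLOW(P) on { '/' }: CONFLICT
  P → b P S: FIRST \ {ε} = { 'b' } — disjoint from FOLLOW(P)
  P → ε: FIRST \ {ε} = { } — this is the only nullable alternative, skip

S: nullable alternative(s) S → ε; FOLLOW(S) = { $, '/', 'd' }
  S → d P: FIRST \ {ε} = { 'd' } — overlaps FOLLOW(S) on { 'd' }: CONFLICT
  S → ε: FIRST \ {ε} = { } — this is the only nullable alternative, skip
  S → S /: FIRST \ {ε} = { '/', 'd' } — overlaps FOLLOW(S) on { '/', 'd' }: CONFLICT

So the grammar has 3 FIRST/FOLLOW conflicts (marked CONFLICT above).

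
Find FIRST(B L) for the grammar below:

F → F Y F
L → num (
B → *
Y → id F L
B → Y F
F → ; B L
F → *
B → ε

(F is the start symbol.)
{ '*', 'id', 'num' }

FIRST sets of the non-terminals involved (from the grammar, by fixed-point iteration):
  FIRST(B) = { '*', 'id', ε }
  FIRST(L) = { 'num' }

To compute FIRST(B L), process the symbols left to right:
Symbol B is a non-terminal. Add FIRST(B) \ {ε} = { '*', 'id' }
B is nullable (ε ∈ FIRST(B)), continue to the next symbol.
Symbol L is a non-terminal. Add FIRST(L) \ {ε} = { 'num' }
L is not nullable (ε ∉ FIRST(L)), so stop here.
FIRST(B L) = { '*', 'id', 'num' }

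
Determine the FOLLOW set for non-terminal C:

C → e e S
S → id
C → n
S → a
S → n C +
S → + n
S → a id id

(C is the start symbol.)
To compute FOLLOW(C), find every occurrence of C on a right-hand side N → α C β: add FIRST(β) \ {ε}, and if β is empty or nullable also add FOLLOW(N). Iterate to a fixed point.

C is the start symbol, so $ ∈ FOLLOW(C).
In S → n C +: C is followed by '+', add FIRST('+') \ {ε} = { '+' }

Taking the union: FOLLOW(C) = { $, '+' }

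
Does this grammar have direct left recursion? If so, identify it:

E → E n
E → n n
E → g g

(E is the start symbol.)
Yes, E is left-recursive

Direct left recursion occurs when N → N α for some non-terminal N (the right-hand side begins with the left-hand side itself).

E → E n: LEFT RECURSIVE (starts with E)
E → n n: starts with n
E → g g: starts with g

The grammar has direct left recursion on: E.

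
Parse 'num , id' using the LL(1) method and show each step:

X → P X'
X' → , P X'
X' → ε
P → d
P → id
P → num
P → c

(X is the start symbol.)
Stack is shown with the top on the left.

Stack     Input       Action
----------------------------
X $       num , id $  output X → P X'
P X' $    num , id $  output P → num
num X' $  num , id $  match 'num'
X' $      , id $      output X' → , P X'
, P X' $  , id $      match ','
P X' $    id $        output P → id
id X' $   id $        match 'id'
X' $      $           output X' → ε
$         $           accept

The string is accepted.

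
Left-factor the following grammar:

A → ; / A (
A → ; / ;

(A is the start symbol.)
Left-factoring transforms A → αβ₁ | αβ₂ into A → αA' and A' → β₁ | β₂
(α is the longest common prefix among the alternatives). Repeat until
no nonterminal has two alternatives with a common prefix.

Round 1: A has alternatives sharing prefix '; /'. Introduce A': A → ; / A'
  Add: A' → A (
  Add: A' → ;

No remaining common prefixes — done.

Resulting grammar:
A → ; / A'
A' → A (
A' → ;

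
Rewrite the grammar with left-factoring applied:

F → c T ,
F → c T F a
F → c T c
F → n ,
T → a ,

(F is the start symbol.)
Left-factoring transforms A → αβ₁ | αβ₂ into A → αA' and A' → β₁ | β₂
(α is the longest common prefix among the alternatives). Repeat until
no nonterminal has two alternatives with a common prefix.

Round 1: F has alternatives sharing prefix 'c T'. Introduce F': F → c T F'
  Add: F' → ,
  Add: F' → F a
  Add: F' → c

No remaining common prefixes — done.

Resulting grammar:
F → c T F'
F' → ,
F' → F a
F' → c
F → n ,
T → a ,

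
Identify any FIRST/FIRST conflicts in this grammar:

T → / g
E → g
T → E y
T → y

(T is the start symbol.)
FIRST sets of the non-terminals at (or reachable through a nullable prefix from) the front of some alternative:
  FIRST(E) = { 'g' }

Productions for T:
  T → / g: FIRST = { '/' }
  T → E y: FIRST = { 'g' }
  T → y: FIRST = { 'y' }
E has only one production, so no FIRST/FIRST conflict is possible there.

All alternatives of each non-terminal have pairwise disjoint FIRST sets.

Answer: No FIRST/FIRST conflicts.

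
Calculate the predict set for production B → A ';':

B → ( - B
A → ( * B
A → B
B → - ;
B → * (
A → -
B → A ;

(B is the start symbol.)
PREDICT(B → A ';') = (FIRST(RHS) \ {ε}) ∪ (FOLLOW(B) if ε ∈ FIRST(RHS), i.e. RHS ⇒* ε)
FIRST(A) = { '(', '*', '-' }
FIRST(A ';') = { '(', '*', '-' }
ε ∉ FIRST(A ';'), so FOLLOW(B) is not added.
PREDICT(B → A ';') = { '(', '*', '-' }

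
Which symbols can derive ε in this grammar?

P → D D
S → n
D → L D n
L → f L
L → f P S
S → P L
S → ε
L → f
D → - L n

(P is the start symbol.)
{ 'S' }

ε-productions: S → ε
So S is immediately nullable.
No further non-terminal can be added: every production for the remaining non-terminals contains a terminal or a non-nullable non-terminal.
Nullable = { 'S' }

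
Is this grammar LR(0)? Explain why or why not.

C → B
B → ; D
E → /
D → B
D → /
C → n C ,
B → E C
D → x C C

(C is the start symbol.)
No. Reduce-reduce conflict: [D → / .] and [E → / .]

Augment with C' → C and build the canonical LR(0) collection (I0 = CLOSURE({[C' → . C]}), then GOTO on every symbol after a dot until no new states appear). It has 16 states:
  I0: { [B → . ; D], [B → . E C], [C → . B], [C → . n C ,], [C' → . C], [E → . /] }  — shift
  I1: { [E → / .] }  — reduce
  I2: { [B → . ; D], [B → . E C], [B → ; . D], [D → . /], [D → . B], [D → . x C C], [E → . /] }  — shift
  I3: { [C → B .] }  — reduce
  I4: { [C' → C .] }  — accept
  I5: { [B → . ; D], [B → . E C], [B → E . C], [C → . B], [C → . n C ,], [E → . /] }  — shift
  I6: { [B → . ; D], [B → . E C], [C → . B], [C → . n C ,], [C → n . C ,], [E → . /] }  — shift
  I7: { [C → n C . ,] }  — shift
  I8: { [C → n C , .] }  — reduce
  I9: { [B → E C .] }  — reduce
  I10: { [D → / .], [E → / .] }  — 2 reduces
  I11: { [D → B .] }  — reduce
  I12: { [B → ; D .] }  — reduce
  I13: { [B → . ; D], [B → . E C], [C → . B], [C → . n C ,], [D → x . C C], [E → . /] }  — shift
  I14: { [B → . ; D], [B → . E C], [C → . B], [C → . n C ,], [D → x C . C], [E → . /] }  — shift
  I15: { [D → x C C .] }  — reduce

Conflict in state I10:
  Reduce-reduce conflict: [D → / .] and [E → / .]
So the grammar is NOT LR(0).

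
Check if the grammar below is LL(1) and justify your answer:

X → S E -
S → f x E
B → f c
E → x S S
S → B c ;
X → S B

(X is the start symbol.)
A grammar is LL(1) if for each non-terminal N with multiple productions, the predict sets of those productions are pairwise disjoint, where PREDICT(N → α) = (FIRST(α) \ {ε}) ∪ (FOLLOW(N) if α ⇒* ε).

Relevant sets:
  FIRST(S) = { 'f' }
  FIRST(B) = { 'f' }

For X:
  PREDICT(X → S E '-') = { 'f' }
  PREDICT(X → S B) = { 'f' }
For S:
  PREDICT(S → f x E) = { 'f' }
  PREDICT(S → B c ';') = { 'f' }
B, E have a single production, so nothing to check there.

Conflict found: Predict set conflict for X: { 'f' }
The grammar is NOT LL(1).

Answer: No. Predict set conflict for X: { 'f' }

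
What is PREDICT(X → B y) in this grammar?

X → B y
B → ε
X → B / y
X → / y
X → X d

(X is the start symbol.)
{ 'y' }

PREDICT(X → B y) = (FIRST(RHS) \ {ε}) ∪ (FOLLOW(X) if ε ∈ FIRST(RHS), i.e. RHS ⇒* ε)
FIRST(B) = { ε }
FIRST(B y) = { 'y' }
ε ∉ FIRST(B y), so FOLLOW(X) is not added.
PREDICT(X → B y) = { 'y' }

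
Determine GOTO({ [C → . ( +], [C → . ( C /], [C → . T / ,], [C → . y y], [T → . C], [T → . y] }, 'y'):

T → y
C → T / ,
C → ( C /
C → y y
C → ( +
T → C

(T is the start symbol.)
GOTO(I, 'y') = CLOSURE({ [A → αX.β] : [A → α.Xβ] ∈ I, X = 'y' })

Items with dot before 'y', with the dot advanced:
  [C → . y y] → [C → y . y]
  [T → . y] → [T → y .]
Closure adds nothing (no advanced item has the dot before a non-terminal).

GOTO = { [C → y . y], [T → y .] }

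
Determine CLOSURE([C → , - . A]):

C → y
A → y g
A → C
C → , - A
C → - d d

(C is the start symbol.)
{ [A → . C], [A → . y g], [C → , - . A], [C → . , - A], [C → . - d d], [C → . y] }

To compute CLOSURE, for each item [A → α.Bβ] where B is a non-terminal, add [B → .γ] for all productions B → γ; repeat for the newly added items until nothing changes.

Start with: [C → , - . A]
  [C → , - . A] has the dot before A: add [A → . y g], [A → . C]
  [A → . C] has the dot before C: add [C → . y], [C → . , - A], [C → . - d d]
No further items can be added.

CLOSURE = { [A → . C], [A → . y g], [C → , - . A], [C → . , - A], [C → . - d d], [C → . y] }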